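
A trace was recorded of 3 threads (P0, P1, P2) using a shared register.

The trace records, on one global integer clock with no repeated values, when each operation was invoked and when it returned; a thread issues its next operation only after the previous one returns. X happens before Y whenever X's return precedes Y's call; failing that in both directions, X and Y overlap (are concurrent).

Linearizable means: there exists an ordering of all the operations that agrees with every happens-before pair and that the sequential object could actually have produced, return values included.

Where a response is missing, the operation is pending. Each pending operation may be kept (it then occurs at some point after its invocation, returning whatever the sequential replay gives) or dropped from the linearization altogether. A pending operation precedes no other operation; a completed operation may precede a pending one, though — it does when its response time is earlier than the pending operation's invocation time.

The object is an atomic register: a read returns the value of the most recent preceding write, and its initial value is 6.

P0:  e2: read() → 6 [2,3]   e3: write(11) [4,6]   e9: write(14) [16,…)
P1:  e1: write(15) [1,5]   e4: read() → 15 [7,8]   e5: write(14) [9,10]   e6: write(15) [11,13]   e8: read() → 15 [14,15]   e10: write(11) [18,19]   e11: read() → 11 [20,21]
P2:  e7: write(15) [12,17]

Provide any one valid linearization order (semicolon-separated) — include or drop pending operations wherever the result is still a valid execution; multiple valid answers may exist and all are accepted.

after step 1 (e2 read() → 6): value 6
after step 2 (e3 write(11)): value 11
after step 3 (e1 write(15)): value 15
after step 4 (e4 read() → 15): value 15
after step 5 (e5 write(14)): value 14
after step 6 (e6 write(15)): value 15
after step 7 (e7 write(15)): value 15
after step 8 (e8 read() → 15): value 15
after step 9 (e9 write(14) (pending, included)): value 14
after step 10 (e10 write(11)): value 11
after step 11 (e11 read() → 11): value 11

e2; e3; e1; e4; e5; e6; e7; e8; e9; e10; e11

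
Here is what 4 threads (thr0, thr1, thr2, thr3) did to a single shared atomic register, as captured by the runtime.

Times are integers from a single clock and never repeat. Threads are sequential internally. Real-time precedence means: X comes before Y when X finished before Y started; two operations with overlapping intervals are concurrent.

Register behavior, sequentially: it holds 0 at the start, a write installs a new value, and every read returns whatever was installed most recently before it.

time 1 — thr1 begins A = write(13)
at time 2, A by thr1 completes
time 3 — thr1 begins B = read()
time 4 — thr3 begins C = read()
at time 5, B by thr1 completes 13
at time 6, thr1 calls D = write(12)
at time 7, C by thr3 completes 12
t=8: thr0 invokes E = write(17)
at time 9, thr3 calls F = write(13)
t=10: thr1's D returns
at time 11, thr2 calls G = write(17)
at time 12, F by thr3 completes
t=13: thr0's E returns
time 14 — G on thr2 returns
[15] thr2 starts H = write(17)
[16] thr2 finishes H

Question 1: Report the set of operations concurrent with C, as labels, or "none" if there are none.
overlap test against C [4,7]: concurrent iff the interval meets 4..7
A [1,2]: before
B [3,5]: concurrent
D [6,10]: concurrent
E [8,13]: after
F [9,12]: after
G [11,14]: after
H [15,16]: after

B, D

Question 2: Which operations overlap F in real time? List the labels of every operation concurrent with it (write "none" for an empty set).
F spans [9,12]: anything still running between times 9 and 12 counts as concurrent
A [1,2]: before
B [3,5]: before
C [4,7]: before
D [6,10]: concurrent
E [8,13]: concurrent
G [11,14]: concurrent
H [15,16]: after

D, E, G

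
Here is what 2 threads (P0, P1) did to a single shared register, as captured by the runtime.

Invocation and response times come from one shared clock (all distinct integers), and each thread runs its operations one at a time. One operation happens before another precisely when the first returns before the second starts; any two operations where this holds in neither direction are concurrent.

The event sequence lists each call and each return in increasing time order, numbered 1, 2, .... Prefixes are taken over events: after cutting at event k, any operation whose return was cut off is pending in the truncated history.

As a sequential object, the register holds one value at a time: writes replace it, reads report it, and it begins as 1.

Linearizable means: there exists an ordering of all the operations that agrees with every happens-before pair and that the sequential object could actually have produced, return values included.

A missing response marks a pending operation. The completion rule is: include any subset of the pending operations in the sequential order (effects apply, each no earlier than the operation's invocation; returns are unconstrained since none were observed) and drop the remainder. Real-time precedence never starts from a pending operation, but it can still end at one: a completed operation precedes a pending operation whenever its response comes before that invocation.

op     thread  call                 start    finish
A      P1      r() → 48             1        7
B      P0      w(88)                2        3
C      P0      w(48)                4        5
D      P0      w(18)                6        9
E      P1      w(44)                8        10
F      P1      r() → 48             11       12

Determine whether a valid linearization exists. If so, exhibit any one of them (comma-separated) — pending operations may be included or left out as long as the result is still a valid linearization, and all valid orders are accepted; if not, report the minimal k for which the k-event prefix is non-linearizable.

events 1..11 are fine; event 12 — the response of F at time 12 — makes the prefix non-linearizable
checked exhaustively: 7 real-time-consistent orders of 6 completed operations, zero legal register replays
for example A, B, C, D, E, F fails at step 1: A r() → 48 is not legal there
for example A, B, C, E, D, F fails at step 1: A r() → 48 is not legal there

not linearizable — minimal violating prefix: 12 events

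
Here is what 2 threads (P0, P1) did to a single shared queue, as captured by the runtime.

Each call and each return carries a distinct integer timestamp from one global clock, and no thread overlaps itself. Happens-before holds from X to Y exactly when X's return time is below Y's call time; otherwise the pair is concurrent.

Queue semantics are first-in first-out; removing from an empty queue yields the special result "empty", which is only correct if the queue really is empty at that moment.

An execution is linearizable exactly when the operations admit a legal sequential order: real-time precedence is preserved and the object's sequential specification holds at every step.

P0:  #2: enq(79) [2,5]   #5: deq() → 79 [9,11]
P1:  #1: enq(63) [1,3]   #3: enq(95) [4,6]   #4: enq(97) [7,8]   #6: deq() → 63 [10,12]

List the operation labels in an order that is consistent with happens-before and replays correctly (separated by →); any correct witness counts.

after step 1 (#1 enq(63)): queue <63>
after step 2 (#2 enq(79)): queue <63,79>
after step 3 (#3 enq(95)): queue <63,79,95>
after step 4 (#4 enq(97)): queue <63,79,95,97>
after step 5 (#6 deq() → 63): queue <79,95,97>
after step 6 (#5 deq() → 79): queue <95,97>

#1 → #2 → #3 → #4 → #6 → #5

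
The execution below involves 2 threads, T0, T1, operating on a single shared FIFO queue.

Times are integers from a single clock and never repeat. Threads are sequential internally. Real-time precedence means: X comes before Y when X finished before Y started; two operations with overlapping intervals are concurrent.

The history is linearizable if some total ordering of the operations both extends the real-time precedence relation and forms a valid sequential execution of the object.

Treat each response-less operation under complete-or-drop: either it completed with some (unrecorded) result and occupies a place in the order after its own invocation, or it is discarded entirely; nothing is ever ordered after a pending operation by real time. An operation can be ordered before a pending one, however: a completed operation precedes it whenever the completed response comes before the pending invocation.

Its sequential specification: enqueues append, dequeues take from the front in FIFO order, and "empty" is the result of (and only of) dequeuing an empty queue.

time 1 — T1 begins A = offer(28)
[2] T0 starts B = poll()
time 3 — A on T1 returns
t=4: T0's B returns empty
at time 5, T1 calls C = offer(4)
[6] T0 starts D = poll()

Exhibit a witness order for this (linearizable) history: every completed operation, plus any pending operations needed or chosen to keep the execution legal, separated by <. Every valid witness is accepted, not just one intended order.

B < A

after step 1 (B poll() → empty): queue <>
after step 2 (A offer(28)): queue <28>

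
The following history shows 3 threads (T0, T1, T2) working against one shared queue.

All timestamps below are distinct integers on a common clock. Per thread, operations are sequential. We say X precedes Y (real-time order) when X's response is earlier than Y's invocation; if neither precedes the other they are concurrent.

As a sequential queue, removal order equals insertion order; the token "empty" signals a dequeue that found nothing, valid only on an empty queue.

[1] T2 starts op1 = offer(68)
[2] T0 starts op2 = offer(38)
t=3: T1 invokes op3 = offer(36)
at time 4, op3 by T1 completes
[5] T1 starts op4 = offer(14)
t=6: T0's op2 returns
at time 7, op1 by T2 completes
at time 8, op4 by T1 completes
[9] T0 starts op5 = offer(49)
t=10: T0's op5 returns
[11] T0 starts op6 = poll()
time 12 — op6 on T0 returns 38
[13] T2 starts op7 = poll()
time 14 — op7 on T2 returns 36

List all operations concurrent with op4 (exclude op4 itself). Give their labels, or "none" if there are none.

op1, op2

op4 spans [5,8]: anything still running between times 5 and 8 counts as concurrent
op1 [1,7]: concurrent
op2 [2,6]: concurrent
op3 [3,4]: before
op5 [9,10]: after
op6 [11,12]: after
op7 [13,14]: after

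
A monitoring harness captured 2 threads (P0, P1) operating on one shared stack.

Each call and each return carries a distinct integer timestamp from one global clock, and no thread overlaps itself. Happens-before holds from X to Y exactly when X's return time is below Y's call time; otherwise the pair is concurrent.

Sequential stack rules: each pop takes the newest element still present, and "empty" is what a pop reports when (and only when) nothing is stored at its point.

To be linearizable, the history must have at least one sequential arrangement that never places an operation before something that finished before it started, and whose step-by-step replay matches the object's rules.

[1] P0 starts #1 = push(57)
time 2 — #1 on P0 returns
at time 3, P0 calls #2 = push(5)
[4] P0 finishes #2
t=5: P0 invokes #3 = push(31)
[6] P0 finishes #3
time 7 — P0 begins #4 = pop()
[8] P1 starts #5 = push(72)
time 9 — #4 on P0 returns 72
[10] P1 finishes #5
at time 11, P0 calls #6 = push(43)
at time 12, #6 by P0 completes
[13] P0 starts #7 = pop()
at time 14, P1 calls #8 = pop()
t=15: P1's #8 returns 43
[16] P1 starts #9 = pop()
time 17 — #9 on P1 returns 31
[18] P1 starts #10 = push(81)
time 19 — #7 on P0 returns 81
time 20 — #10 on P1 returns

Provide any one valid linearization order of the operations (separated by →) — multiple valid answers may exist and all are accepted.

step 1: #1 push(57) — stack <57>
step 2: #2 push(5) — stack <57,5>
step 3: #3 push(31) — stack <57,5,31>
step 4: #5 push(72) — stack <57,5,31,72>
step 5: #4 pop() → 72 — stack <57,5,31>
step 6: #6 push(43) — stack <57,5,31,43>
step 7: #8 pop() → 43 — stack <57,5,31>
step 8: #9 pop() → 31 — stack <57,5>
step 9: #10 push(81) — stack <57,5,81>
step 10: #7 pop() → 81 — stack <57,5>

#1 → #2 → #3 → #5 → #4 → #6 → #8 → #9 → #10 → #7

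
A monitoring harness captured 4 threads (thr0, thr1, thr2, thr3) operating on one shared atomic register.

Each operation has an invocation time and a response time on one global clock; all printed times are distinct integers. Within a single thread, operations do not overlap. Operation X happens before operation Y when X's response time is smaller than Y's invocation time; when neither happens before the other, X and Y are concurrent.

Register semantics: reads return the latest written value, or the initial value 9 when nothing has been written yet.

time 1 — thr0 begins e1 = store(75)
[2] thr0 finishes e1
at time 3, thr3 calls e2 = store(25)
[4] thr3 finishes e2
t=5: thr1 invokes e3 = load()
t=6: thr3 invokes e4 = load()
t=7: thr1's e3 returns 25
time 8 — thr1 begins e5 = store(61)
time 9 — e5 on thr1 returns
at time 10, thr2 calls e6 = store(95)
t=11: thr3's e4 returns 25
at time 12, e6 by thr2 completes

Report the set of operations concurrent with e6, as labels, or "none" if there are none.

e4

e6 spans [10,12]; an op avoiding the whole window 10..12 is ordered, any other is concurrent
e1 [1,2]: before
e2 [3,4]: before
e3 [5,7]: before
e4 [6,11]: concurrent
e5 [8,9]: before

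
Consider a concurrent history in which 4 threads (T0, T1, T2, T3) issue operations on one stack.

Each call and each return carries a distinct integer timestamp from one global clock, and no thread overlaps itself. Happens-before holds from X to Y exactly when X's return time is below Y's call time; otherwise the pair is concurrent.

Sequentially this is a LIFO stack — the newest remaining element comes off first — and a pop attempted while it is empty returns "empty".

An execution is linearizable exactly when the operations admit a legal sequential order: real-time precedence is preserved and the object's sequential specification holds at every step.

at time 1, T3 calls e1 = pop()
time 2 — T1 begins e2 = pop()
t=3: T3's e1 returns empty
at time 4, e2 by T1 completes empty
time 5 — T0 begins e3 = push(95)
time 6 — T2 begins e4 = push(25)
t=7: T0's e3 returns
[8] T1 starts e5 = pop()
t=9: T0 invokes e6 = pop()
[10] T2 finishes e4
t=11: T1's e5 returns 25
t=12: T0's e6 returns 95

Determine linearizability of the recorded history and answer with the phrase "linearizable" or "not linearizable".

linearizable

one valid linearization: e1, e2, e3, e4, e5, e6
1. e1 pop() → empty, leaving stack <>
2. e2 pop() → empty, leaving stack <>
3. e3 push(95), leaving stack <95>
4. e4 push(25), leaving stack <95,25>
5. e5 pop() → 25, leaving stack <95>
6. e6 pop() → 95, leaving stack <>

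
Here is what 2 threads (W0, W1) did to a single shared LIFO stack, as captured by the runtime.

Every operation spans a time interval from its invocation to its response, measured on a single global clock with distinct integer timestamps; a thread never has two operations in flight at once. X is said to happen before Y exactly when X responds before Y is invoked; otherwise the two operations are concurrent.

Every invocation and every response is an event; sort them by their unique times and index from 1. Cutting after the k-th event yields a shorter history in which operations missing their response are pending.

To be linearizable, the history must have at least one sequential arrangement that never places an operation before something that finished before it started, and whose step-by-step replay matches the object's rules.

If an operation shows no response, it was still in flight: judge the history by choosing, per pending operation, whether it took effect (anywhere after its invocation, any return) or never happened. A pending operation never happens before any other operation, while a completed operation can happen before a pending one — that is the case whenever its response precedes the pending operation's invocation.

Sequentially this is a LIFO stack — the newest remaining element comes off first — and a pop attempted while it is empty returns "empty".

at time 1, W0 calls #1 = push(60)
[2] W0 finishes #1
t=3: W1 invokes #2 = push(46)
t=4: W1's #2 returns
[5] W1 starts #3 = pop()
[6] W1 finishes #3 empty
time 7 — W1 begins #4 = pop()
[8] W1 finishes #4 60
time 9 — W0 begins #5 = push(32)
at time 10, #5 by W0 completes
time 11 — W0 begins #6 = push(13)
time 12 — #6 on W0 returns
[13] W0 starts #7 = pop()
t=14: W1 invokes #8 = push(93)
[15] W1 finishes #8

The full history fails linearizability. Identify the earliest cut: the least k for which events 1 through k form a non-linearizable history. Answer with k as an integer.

events 1..5 are still linearizable — one witness is #1, #2:
step 1: #1 push(60) — stack <60>
step 2: #2 push(46) — stack <60,46>
include event 6 — #3 responding at 6 — and every candidate order breaks
take #1, #2, #3: step 3 already fails, because #3 pop() → empty cannot occur there

6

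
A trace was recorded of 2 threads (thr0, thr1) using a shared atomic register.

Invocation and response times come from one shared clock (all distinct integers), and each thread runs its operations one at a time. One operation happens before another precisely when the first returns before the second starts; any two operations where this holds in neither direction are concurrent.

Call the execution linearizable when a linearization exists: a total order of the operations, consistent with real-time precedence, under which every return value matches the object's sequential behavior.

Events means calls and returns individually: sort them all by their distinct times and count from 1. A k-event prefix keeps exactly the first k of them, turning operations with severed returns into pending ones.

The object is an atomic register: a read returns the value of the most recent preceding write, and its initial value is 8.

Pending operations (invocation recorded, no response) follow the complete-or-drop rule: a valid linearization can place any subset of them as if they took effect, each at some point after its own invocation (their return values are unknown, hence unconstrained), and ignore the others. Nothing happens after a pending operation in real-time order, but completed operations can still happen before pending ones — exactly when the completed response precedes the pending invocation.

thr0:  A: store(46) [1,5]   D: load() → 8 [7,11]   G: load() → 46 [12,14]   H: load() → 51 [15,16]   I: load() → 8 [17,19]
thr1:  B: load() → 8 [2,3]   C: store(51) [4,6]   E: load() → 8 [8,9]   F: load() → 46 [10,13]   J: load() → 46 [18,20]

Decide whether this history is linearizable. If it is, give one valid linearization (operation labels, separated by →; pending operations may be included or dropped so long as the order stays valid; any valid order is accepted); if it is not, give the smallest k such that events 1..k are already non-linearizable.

not linearizable — minimal violating prefix: 9 events

prefix check: 1..8 passes, 1..9 fails once E's time-9 response joins
all 3 real-time-respecting orders fail — 4 completed atomic register operations, no legal replay
completion choices over the 1 pending operation (D) were checked; none helps
e.g. A, B, C, E (pending dropped): illegal at step 2, since B load() → 8 cannot apply there
e.g. B, A, C, E (pending dropped): illegal at step 4, since E load() → 8 cannot apply there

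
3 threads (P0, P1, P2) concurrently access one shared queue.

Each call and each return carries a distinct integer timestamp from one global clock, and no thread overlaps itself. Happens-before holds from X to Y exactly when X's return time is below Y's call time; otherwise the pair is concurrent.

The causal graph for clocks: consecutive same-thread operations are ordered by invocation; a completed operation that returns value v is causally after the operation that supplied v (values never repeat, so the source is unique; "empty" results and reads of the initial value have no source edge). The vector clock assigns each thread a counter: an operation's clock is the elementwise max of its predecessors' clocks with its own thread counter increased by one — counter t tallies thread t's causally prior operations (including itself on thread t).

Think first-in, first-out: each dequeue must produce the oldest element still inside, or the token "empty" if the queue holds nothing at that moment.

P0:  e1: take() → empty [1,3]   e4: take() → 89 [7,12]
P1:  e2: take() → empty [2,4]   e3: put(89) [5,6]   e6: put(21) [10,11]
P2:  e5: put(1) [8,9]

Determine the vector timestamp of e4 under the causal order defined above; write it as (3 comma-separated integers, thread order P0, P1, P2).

e5 (invocation 8): nothing precedes it; P2's component alone gives (0, 0, 1)
e2 (invocation 2): nothing precedes it; P1's component alone gives (0, 1, 0)
e1 (invocation 1): nothing precedes it; P0's component alone gives (1, 0, 0)
merge at e3 (invoked 5): VC(e2)=(0, 1, 0), own-thread bump on P1 → (0, 2, 0)
merge at e6 (invoked 10): VC(e3)=(0, 2, 0), own-thread bump on P1 → (0, 3, 0)
merge at e4 (invoked 7): VC(e1)=(1, 0, 0), VC(e3)=(0, 2, 0), own-thread bump on P0 → (2, 2, 0)
target: VC(e4) = (2, 2, 0)

(2, 2, 0)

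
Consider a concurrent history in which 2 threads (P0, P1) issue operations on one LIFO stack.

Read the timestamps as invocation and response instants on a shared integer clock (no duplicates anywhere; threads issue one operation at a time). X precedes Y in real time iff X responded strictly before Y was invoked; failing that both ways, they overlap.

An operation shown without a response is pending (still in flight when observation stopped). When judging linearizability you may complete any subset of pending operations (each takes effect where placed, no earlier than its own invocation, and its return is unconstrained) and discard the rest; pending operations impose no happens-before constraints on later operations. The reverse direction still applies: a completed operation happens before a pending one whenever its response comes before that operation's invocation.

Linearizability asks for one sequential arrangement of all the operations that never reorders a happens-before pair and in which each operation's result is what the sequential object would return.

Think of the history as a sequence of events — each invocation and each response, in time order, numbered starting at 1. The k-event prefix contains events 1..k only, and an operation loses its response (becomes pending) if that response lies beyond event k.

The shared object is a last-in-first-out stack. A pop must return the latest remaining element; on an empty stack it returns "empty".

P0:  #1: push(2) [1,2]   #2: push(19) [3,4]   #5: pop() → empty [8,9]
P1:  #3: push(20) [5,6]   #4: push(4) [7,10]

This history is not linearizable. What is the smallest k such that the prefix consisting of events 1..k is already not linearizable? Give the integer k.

9

events 1..8 are linearizable, e.g. via #1, #2, #3:
1. #1 push(2), leaving stack <2>
2. #2 push(19), leaving stack <2,19>
3. #3 push(20), leaving stack <2,19,20>
event 9 — #5's response, time 9 — after it, nothing linearizes
no escape via the 1 pending operation (#4): every completion choice fails
sample order #1, #2, #3, #5 (pending dropped) stalls at step 4 — #5 pop() → empty has no legal effect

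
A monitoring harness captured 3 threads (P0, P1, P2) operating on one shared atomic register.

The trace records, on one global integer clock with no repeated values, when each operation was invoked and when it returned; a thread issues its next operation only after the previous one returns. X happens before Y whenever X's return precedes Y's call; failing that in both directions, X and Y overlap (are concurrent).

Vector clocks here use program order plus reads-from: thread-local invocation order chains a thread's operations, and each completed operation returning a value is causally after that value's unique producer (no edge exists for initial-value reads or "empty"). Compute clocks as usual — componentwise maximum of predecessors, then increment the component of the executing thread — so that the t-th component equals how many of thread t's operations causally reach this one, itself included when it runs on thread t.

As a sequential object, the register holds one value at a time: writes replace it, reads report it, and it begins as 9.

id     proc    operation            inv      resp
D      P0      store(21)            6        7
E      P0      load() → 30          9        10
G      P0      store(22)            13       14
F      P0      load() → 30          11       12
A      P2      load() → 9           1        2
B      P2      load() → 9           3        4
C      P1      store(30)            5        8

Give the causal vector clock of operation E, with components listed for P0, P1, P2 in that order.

(2, 1, 0)

invoked at 1, A has no predecessors; its own P2 bump gives (0, 0, 1)
invoked at 5, C has no predecessors; its own P1 bump gives (0, 1, 0)
invoked at 6, D has no predecessors; its own P0 bump gives (1, 0, 0)
B (invocation 3): componentwise max over VC(A)=(0, 0, 1), +1 at P2, giving (0, 0, 2)
E (invocation 9): componentwise max over VC(C)=(0, 1, 0), VC(D)=(1, 0, 0), +1 at P0, giving (2, 1, 0)
F (invocation 11): componentwise max over VC(C)=(0, 1, 0), VC(E)=(2, 1, 0), +1 at P0, giving (3, 1, 0)
G (invocation 13): componentwise max over VC(F)=(3, 1, 0), +1 at P0, giving (4, 1, 0)
target: VC(E) = (2, 1, 0)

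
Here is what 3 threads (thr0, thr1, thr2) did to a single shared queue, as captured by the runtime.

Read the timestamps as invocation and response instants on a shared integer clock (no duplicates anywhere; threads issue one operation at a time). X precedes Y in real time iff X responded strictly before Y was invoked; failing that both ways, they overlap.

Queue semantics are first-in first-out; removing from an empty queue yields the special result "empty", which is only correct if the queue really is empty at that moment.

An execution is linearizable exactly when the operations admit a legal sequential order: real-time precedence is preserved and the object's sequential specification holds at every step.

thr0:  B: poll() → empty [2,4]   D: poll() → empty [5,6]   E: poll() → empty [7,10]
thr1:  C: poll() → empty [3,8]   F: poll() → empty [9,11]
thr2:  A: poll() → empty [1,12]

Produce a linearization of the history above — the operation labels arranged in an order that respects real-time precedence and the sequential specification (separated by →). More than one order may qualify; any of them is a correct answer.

after step 1 (A poll() → empty): queue <>
after step 2 (B poll() → empty): queue <>
after step 3 (C poll() → empty): queue <>
after step 4 (D poll() → empty): queue <>
after step 5 (E poll() → empty): queue <>
after step 6 (F poll() → empty): queue <>

A → B → C → D → E → F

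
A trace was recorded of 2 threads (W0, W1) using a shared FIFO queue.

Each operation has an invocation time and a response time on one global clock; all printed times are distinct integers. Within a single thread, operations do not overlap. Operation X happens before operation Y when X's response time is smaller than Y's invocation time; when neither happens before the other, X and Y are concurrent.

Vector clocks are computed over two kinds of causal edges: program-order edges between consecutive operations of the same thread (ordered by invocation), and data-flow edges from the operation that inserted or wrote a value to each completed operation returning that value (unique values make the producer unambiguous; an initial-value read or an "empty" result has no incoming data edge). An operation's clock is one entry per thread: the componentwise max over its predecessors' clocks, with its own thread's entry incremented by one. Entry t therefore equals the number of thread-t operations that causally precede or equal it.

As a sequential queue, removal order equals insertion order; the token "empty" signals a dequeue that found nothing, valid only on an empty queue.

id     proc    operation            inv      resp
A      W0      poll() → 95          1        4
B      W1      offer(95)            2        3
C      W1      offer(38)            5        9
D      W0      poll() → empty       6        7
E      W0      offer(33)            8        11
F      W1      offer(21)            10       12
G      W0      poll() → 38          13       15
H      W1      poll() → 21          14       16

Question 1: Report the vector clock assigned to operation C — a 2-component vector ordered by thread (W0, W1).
(0, 2)

invoked at 2, B has no predecessors; its own W1 bump gives (0, 1)
invoked at 5, C merges VC(B)=(0, 1) and bumps W1's slot → (0, 2)
invoked at 1, A merges VC(B)=(0, 1) and bumps W0's slot → (1, 1)
invoked at 10, F merges VC(C)=(0, 2) and bumps W1's slot → (0, 3)
invoked at 6, D merges VC(A)=(1, 1) and bumps W0's slot → (2, 1)
invoked at 14, H merges VC(F)=(0, 3) and bumps W1's slot → (0, 4)
invoked at 8, E merges VC(D)=(2, 1) and bumps W0's slot → (3, 1)
invoked at 13, G merges VC(C)=(0, 2), VC(E)=(3, 1) and bumps W0's slot → (4, 2)
target: VC(C) = (0, 2)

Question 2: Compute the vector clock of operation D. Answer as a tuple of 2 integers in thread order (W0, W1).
(2, 1)

no predecessors for B (invoked 2): W1 increments from zero → (0, 1)
from VC(B)=(0, 1), C (invoked 5) maxes components and bumps W1 → (0, 2)
from VC(B)=(0, 1), A (invoked 1) maxes components and bumps W0 → (1, 1)
from VC(C)=(0, 2), F (invoked 10) maxes components and bumps W1 → (0, 3)
from VC(A)=(1, 1), D (invoked 6) maxes components and bumps W0 → (2, 1)
from VC(F)=(0, 3), H (invoked 14) maxes components and bumps W1 → (0, 4)
from VC(D)=(2, 1), E (invoked 8) maxes components and bumps W0 → (3, 1)
from VC(C)=(0, 2), VC(E)=(3, 1), G (invoked 13) maxes components and bumps W0 → (4, 2)
target: VC(D) = (2, 1)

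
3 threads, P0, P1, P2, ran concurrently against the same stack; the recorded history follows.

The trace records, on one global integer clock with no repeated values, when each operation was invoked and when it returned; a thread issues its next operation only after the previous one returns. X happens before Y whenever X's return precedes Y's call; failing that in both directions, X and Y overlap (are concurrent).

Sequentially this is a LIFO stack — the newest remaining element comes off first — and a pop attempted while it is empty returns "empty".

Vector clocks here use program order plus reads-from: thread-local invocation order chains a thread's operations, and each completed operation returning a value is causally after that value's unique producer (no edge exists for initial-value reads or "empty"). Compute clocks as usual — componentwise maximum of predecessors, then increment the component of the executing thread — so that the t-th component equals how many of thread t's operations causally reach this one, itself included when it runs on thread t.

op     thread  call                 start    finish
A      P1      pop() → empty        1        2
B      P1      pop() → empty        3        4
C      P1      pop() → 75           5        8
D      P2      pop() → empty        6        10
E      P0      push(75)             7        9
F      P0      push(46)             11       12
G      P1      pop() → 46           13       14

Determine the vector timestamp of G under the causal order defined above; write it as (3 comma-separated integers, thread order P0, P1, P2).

(2, 4, 0)

VC(D, invoked at 6): no causal predecessors; +1 on P2 → (0, 0, 1)
VC(A, invoked at 1): no causal predecessors; +1 on P1 → (0, 1, 0)
VC(E, invoked at 7): no causal predecessors; +1 on P0 → (1, 0, 0)
merge at B (invoked 3): VC(A)=(0, 1, 0), own-thread bump on P1 → (0, 2, 0)
merge at F (invoked 11): VC(E)=(1, 0, 0), own-thread bump on P0 → (2, 0, 0)
merge at C (invoked 5): VC(B)=(0, 2, 0), VC(E)=(1, 0, 0), own-thread bump on P1 → (1, 3, 0)
merge at G (invoked 13): VC(C)=(1, 3, 0), VC(F)=(2, 0, 0), own-thread bump on P1 → (2, 4, 0)
target: VC(G) = (2, 4, 0)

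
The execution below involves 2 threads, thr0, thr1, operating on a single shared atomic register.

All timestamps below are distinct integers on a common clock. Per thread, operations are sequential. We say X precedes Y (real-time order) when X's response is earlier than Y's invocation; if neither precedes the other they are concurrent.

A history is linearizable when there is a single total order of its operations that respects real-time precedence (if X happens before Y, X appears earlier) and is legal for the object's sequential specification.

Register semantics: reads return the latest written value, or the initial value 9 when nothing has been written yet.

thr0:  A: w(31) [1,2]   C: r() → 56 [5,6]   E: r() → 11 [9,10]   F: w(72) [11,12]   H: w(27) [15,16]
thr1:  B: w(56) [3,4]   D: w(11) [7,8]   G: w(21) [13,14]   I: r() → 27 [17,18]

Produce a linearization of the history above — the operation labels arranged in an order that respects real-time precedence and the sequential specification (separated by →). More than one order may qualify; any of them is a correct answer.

1. A w(31), leaving value 31
2. B w(56), leaving value 56
3. C r() → 56, leaving value 56
4. D w(11), leaving value 11
5. E r() → 11, leaving value 11
6. F w(72), leaving value 72
7. G w(21), leaving value 21
8. H w(27), leaving value 27
9. I r() → 27, leaving value 27

A → B → C → D → E → F → G → H → I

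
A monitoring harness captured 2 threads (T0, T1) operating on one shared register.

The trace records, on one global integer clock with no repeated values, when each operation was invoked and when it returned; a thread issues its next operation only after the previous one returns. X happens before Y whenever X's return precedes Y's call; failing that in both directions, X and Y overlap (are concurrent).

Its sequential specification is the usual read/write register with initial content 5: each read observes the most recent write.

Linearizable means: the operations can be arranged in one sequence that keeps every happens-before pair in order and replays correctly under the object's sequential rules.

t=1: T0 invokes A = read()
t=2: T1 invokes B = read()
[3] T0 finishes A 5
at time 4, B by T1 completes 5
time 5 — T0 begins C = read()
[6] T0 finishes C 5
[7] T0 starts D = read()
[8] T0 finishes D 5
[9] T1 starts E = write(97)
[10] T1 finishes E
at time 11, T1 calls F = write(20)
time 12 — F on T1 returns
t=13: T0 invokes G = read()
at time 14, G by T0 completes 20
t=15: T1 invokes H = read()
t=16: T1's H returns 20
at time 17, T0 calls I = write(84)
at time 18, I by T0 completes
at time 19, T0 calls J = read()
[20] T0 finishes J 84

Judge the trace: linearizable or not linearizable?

one valid linearization: A, B, C, D, E, F, G, H, I, J
after step 1 (A read() → 5): value 5
after step 2 (B read() → 5): value 5
after step 3 (C read() → 5): value 5
after step 4 (D read() → 5): value 5
after step 5 (E write(97)): value 97
after step 6 (F write(20)): value 20
after step 7 (G read() → 20): value 20
after step 8 (H read() → 20): value 20
after step 9 (I write(84)): value 84
after step 10 (J read() → 84): value 84

linearizable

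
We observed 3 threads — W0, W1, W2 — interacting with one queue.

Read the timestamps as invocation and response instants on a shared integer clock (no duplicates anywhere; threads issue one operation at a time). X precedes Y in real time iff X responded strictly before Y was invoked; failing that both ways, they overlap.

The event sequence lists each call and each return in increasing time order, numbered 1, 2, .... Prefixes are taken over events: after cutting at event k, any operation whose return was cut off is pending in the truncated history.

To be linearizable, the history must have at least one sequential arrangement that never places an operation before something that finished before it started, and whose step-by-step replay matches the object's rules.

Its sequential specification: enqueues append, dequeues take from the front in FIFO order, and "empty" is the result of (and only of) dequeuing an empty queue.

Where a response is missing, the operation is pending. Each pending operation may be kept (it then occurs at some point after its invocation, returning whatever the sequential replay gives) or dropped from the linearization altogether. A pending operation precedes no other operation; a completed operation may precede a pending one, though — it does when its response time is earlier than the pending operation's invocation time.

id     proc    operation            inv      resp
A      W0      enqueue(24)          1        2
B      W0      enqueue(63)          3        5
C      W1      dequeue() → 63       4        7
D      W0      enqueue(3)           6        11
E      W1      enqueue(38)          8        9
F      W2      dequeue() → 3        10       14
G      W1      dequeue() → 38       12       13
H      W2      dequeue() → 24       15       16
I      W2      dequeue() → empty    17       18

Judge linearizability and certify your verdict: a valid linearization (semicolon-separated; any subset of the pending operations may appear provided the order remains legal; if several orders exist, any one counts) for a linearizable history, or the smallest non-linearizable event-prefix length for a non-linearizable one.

through event 6 a valid linearization exists; event 7 (C responding at time 7) ends that
3 completed operations, 2 real-time-consistent orders — every queue replay fails
no escape via the 1 pending operation (D): every completion choice fails
one such order, A, B, C (pending dropped), breaks at step 3 where C dequeue() → 63 is illegal
one such order, A, C, B (pending dropped), breaks at step 2 where C dequeue() → 63 is illegal

not linearizable — minimal violating prefix: 7 events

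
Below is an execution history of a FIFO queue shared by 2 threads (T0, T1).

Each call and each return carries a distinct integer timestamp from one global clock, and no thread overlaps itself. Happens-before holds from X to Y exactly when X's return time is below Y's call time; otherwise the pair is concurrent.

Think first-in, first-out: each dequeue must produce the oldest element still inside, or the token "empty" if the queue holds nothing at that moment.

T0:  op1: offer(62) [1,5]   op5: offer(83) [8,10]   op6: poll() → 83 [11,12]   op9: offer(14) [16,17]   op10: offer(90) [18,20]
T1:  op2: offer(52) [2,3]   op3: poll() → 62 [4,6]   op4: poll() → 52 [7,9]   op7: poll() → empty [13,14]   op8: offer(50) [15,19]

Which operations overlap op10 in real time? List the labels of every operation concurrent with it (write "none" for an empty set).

overlap test against op10 [18,20]: concurrent iff the interval meets 18..20
op1 [1,5]: before
op2 [2,3]: before
op3 [4,6]: before
op4 [7,9]: before
op5 [8,10]: before
op6 [11,12]: before
op7 [13,14]: before
op8 [15,19]: concurrent
op9 [16,17]: before

op8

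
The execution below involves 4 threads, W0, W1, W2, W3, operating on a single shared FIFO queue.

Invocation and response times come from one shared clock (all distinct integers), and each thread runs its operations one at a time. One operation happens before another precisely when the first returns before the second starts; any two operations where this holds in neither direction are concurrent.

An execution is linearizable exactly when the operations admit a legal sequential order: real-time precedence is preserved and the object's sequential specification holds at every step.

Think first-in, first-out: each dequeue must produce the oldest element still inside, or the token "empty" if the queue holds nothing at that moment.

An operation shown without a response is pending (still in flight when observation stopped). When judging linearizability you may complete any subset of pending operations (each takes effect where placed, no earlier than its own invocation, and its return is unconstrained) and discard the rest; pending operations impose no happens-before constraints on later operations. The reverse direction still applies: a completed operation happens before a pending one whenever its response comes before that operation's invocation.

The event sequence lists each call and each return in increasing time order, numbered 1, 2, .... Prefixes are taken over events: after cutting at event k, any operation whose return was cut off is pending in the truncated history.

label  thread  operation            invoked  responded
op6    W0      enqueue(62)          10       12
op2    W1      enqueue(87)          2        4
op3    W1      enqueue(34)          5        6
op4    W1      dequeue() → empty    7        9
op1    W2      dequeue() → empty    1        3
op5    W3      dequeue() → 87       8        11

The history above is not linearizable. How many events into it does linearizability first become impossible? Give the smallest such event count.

one valid order for events 1..8 is op1, op2, op3:
after step 1 (op1 dequeue() → empty): queue <>
after step 2 (op2 enqueue(87)): queue <87>
after step 3 (op3 enqueue(34)): queue <87,34>
with event 9 included (op4 responding at time 9), all real-time-consistent orders fail
every completion of the 1 pending operation (op5) was checked; none linearizes
sample order op1, op2, op3, op4 (pending dropped) stalls at step 4 — op4 dequeue() → empty has no legal effect
sample order op2, op1, op3, op4 (pending dropped) stalls at step 2 — op1 dequeue() → empty has no legal effect

9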